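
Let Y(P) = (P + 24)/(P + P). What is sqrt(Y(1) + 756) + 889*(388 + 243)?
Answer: 560959 + sqrt(3074)/2 ≈ 5.6099e+5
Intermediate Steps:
Y(P) = (24 + P)/(2*P) (Y(P) = (24 + P)/((2*P)) = (24 + P)*(1/(2*P)) = (24 + P)/(2*P))
sqrt(Y(1) + 756) + 889*(388 + 243) = sqrt((1/2)*(24 + 1)/1 + 756) + 889*(388 + 243) = sqrt((1/2)*1*25 + 756) + 889*631 = sqrt(25/2 + 756) + 560959 = sqrt(1537/2) + 560959 = sqrt(3074)/2 + 560959 = 560959 + sqrt(3074)/2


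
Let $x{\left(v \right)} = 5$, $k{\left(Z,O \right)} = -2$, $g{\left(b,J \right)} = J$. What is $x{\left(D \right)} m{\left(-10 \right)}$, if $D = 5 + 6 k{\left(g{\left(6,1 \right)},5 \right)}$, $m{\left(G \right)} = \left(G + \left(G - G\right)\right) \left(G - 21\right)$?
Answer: $1550$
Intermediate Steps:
$m{\left(G \right)} = G \left(-21 + G\right)$ ($m{\left(G \right)} = \left(G + 0\right) \left(-21 + G\right) = G \left(-21 + G\right)$)
$D = -7$ ($D = 5 + 6 \left(-2\right) = 5 - 12 = -7$)
$x{\left(D \right)} m{\left(-10 \right)} = 5 \left(- 10 \left(-21 - 10\right)\right) = 5 \left(\left(-10\right) \left(-31\right)\right) = 5 \cdot 310 = 1550$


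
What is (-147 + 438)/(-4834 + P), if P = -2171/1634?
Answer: -475494/7900927 ≈ -0.060182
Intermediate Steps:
P = -2171/1634 (P = -2171*1/1634 = -2171/1634 ≈ -1.3286)
(-147 + 438)/(-4834 + P) = (-147 + 438)/(-4834 - 2171/1634) = 291/(-7900927/1634) = 291*(-1634/7900927) = -475494/7900927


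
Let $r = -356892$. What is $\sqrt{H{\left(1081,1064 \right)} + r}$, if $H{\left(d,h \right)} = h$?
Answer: $2 i \sqrt{88957} \approx 596.51 i$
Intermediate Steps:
$\sqrt{H{\left(1081,1064 \right)} + r} = \sqrt{1064 - 356892} = \sqrt{-355828} = 2 i \sqrt{88957}$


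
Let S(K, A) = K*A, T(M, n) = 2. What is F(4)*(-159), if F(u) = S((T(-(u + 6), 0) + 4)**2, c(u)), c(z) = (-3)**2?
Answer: -51516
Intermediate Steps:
c(z) = 9
S(K, A) = A*K
F(u) = 324 (F(u) = 9*(2 + 4)**2 = 9*6**2 = 9*36 = 324)
F(4)*(-159) = 324*(-159) = -51516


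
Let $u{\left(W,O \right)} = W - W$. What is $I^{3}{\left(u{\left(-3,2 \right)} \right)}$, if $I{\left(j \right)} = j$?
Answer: $0$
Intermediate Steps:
$u{\left(W,O \right)} = 0$
$I^{3}{\left(u{\left(-3,2 \right)} \right)} = 0^{3} = 0$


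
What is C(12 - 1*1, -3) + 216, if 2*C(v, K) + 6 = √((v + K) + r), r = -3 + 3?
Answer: 213 + √2 ≈ 214.41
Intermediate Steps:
r = 0
C(v, K) = -3 + √(K + v)/2 (C(v, K) = -3 + √((v + K) + 0)/2 = -3 + √((K + v) + 0)/2 = -3 + √(K + v)/2)
C(12 - 1*1, -3) + 216 = (-3 + √(-3 + (12 - 1*1))/2) + 216 = (-3 + √(-3 + (12 - 1))/2) + 216 = (-3 + √(-3 + 11)/2) + 216 = (-3 + √8/2) + 216 = (-3 + (2*√2)/2) + 216 = (-3 + √2) + 216 = 213 + √2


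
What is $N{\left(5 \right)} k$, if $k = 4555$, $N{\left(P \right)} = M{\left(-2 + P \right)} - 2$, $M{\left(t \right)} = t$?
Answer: $4555$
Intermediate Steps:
$N{\left(P \right)} = -4 + P$ ($N{\left(P \right)} = \left(-2 + P\right) - 2 = -4 + P$)
$N{\left(5 \right)} k = \left(-4 + 5\right) 4555 = 1 \cdot 4555 = 4555$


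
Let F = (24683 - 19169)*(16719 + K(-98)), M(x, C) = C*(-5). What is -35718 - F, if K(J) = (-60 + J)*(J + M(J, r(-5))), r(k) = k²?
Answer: -286504560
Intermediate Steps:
M(x, C) = -5*C
K(J) = (-125 + J)*(-60 + J) (K(J) = (-60 + J)*(J - 5*(-5)²) = (-60 + J)*(J - 5*25) = (-60 + J)*(J - 125) = (-60 + J)*(-125 + J) = (-125 + J)*(-60 + J))
F = 286468842 (F = (24683 - 19169)*(16719 + (7500 + (-98)² - 185*(-98))) = 5514*(16719 + (7500 + 9604 + 18130)) = 5514*(16719 + 35234) = 5514*51953 = 286468842)
-35718 - F = -35718 - 1*286468842 = -35718 - 286468842 = -286504560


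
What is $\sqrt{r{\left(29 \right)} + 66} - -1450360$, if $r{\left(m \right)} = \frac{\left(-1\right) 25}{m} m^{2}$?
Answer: $1450360 + i \sqrt{659} \approx 1.4504 \cdot 10^{6} + 25.671 i$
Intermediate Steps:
$r{\left(m \right)} = - 25 m$ ($r{\left(m \right)} = - \frac{25}{m} m^{2} = - 25 m$)
$\sqrt{r{\left(29 \right)} + 66} - -1450360 = \sqrt{\left(-25\right) 29 + 66} - -1450360 = \sqrt{-725 + 66} + 1450360 = \sqrt{-659} + 1450360 = i \sqrt{659} + 1450360 = 1450360 + i \sqrt{659}$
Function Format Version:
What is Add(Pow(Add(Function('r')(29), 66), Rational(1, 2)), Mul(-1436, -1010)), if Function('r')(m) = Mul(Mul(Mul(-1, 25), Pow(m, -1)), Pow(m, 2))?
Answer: Add(1450360, Mul(I, Pow(659, Rational(1, 2)))) ≈ Add(1.4504e+6, Mul(25.671, I))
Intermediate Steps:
Function('r')(m) = Mul(-25, m) (Function('r')(m) = Mul(Mul(-25, Pow(m, -1)), Pow(m, 2)) = Mul(-25, m))
Add(Pow(Add(Function('r')(29), 66), Rational(1, 2)), Mul(-1436, -1010)) = Add(Pow(Add(Mul(-25, 29), 66), Rational(1, 2)), Mul(-1436, -1010)) = Add(Pow(Add(-725, 66), Rational(1, 2)), 1450360) = Add(Pow(-659, Rational(1, 2)), 1450360) = Add(Mul(I, Pow(659, Rational(1, 2))), 1450360) = Add(1450360, Mul(I, Pow(659, Rational(1, 2))))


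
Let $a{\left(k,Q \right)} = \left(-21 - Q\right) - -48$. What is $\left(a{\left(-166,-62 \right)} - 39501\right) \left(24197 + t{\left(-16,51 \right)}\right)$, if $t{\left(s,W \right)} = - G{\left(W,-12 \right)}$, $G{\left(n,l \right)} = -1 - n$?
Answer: $-955701588$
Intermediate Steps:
$a{\left(k,Q \right)} = 27 - Q$ ($a{\left(k,Q \right)} = \left(-21 - Q\right) + 48 = 27 - Q$)
$t{\left(s,W \right)} = 1 + W$ ($t{\left(s,W \right)} = - (-1 - W) = 1 + W$)
$\left(a{\left(-166,-62 \right)} - 39501\right) \left(24197 + t{\left(-16,51 \right)}\right) = \left(\left(27 - -62\right) - 39501\right) \left(24197 + \left(1 + 51\right)\right) = \left(\left(27 + 62\right) - 39501\right) \left(24197 + 52\right) = \left(89 - 39501\right) 24249 = \left(-39412\right) 24249 = -955701588$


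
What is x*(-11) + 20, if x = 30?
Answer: -310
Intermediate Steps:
x*(-11) + 20 = 30*(-11) + 20 = -330 + 20 = -310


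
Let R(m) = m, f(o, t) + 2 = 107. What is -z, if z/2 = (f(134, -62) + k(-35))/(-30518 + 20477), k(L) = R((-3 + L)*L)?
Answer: 2870/10041 ≈ 0.28583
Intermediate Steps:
f(o, t) = 105 (f(o, t) = -2 + 107 = 105)
k(L) = L*(-3 + L) (k(L) = (-3 + L)*L = L*(-3 + L))
z = -2870/10041 (z = 2*((105 - 35*(-3 - 35))/(-30518 + 20477)) = 2*((105 - 35*(-38))/(-10041)) = 2*((105 + 1330)*(-1/10041)) = 2*(1435*(-1/10041)) = 2*(-1435/10041) = -2870/10041 ≈ -0.28583)
-z = -1*(-2870/10041) = 2870/10041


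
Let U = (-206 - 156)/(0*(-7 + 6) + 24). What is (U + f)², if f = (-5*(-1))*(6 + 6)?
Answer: 290521/144 ≈ 2017.5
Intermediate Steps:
f = 60 (f = 5*12 = 60)
U = -181/12 (U = -362/(0*(-1) + 24) = -362/(0 + 24) = -362/24 = -362*1/24 = -181/12 ≈ -15.083)
(U + f)² = (-181/12 + 60)² = (539/12)² = 290521/144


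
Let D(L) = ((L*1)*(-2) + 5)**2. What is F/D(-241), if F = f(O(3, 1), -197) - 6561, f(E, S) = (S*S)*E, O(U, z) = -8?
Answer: -317033/237169 ≈ -1.3367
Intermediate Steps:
D(L) = (5 - 2*L)**2 (D(L) = (L*(-2) + 5)**2 = (-2*L + 5)**2 = (5 - 2*L)**2)
f(E, S) = E*S**2 (f(E, S) = S**2*E = E*S**2)
F = -317033 (F = -8*(-197)**2 - 6561 = -8*38809 - 6561 = -310472 - 6561 = -317033)
F/D(-241) = -317033/(-5 + 2*(-241))**2 = -317033/(-5 - 482)**2 = -317033/((-487)**2) = -317033/237169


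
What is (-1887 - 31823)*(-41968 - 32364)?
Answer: 2505731720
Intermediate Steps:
(-1887 - 31823)*(-41968 - 32364) = -33710*(-74332) = 2505731720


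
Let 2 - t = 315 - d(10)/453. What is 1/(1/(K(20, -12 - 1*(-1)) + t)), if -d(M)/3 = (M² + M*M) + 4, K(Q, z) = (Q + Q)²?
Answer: 194133/151 ≈ 1285.6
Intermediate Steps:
K(Q, z) = 4*Q² (K(Q, z) = (2*Q)² = 4*Q²)
d(M) = -12 - 6*M² (d(M) = -3*((M² + M*M) + 4) = -3*((M² + M²) + 4) = -3*(2*M² + 4) = -3*(4 + 2*M²) = -12 - 6*M²)
t = -47467/151 (t = 2 - (315 - (-12 - 6*10²)/453) = 2 - (315 - (-12 - 6*100)/453) = 2 - (315 - (-12 - 600)/453) = 2 - (315 - (-612)/453) = 2 - (315 - 1*(-204/151)) = 2 - (315 + 204/151) = 2 - 1*47769/151 = 2 - 47769/151 = -47467/151 ≈ -314.35)
1/(1/(K(20, -12 - 1*(-1)) + t)) = 1/(1/(4*20² - 47467/151)) = 1/(1/(4*400 - 47467/151)) = 1/(1/(1600 - 47467/151)) = 1/(1/(194133/151)) = 1/(151/194133) = 194133/151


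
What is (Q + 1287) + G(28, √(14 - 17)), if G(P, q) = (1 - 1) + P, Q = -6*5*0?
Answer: 1315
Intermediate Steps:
Q = 0 (Q = -30*0 = 0)
G(P, q) = P (G(P, q) = 0 + P = P)
(Q + 1287) + G(28, √(14 - 17)) = (0 + 1287) + 28 = 1287 + 28 = 1315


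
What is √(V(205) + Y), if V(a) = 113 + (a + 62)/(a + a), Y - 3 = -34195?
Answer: I*√5728570430/410 ≈ 184.6*I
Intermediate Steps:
Y = -34192 (Y = 3 - 34195 = -34192)
V(a) = 113 + (62 + a)/(2*a) (V(a) = 113 + (62 + a)/((2*a)) = 113 + (62 + a)*(1/(2*a)) = 113 + (62 + a)/(2*a))
√(V(205) + Y) = √((227/2 + 31/205) - 34192) = √(46597/410 - 34192) = √(-13972123/410) = I*√5728570430/410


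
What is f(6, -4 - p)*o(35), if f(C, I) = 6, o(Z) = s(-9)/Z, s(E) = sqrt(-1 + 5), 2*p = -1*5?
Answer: 12/35 ≈ 0.34286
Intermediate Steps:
p = -5/2 (p = (-1*5)/2 = (1/2)*(-5) = -5/2 ≈ -2.5000)
s(E) = 2 (s(E) = sqrt(4) = 2)
o(Z) = 2/Z
f(6, -4 - p)*o(35) = 6*(2/35) = 12/35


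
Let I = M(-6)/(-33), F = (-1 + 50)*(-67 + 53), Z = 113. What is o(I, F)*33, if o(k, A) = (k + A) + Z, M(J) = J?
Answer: -18903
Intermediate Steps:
F = -686 (F = 49*(-14) = -686)
I = 2/11 (I = -6/(-33) = -6*(-1/33) = 2/11 ≈ 0.18182)
o(k, A) = 113 + A + k (o(k, A) = (k + A) + 113 = (A + k) + 113 = 113 + A + k)
o(I, F)*33 = (113 - 686 + 2/11)*33 = -6301/11*33 = -18903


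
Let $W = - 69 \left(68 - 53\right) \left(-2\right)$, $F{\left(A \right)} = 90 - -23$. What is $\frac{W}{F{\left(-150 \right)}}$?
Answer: $\frac{2070}{113} \approx 18.319$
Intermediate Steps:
$F{\left(A \right)} = 113$ ($F{\left(A \right)} = 90 + 23 = 113$)
$W = 2070$ ($W = \left(-69\right) 15 \left(-2\right) = \left(-1035\right) \left(-2\right) = 2070$)
$\frac{W}{F{\left(-150 \right)}} = \frac{2070}{113}$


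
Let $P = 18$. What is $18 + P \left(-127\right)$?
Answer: $-2268$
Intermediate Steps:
$18 + P \left(-127\right) = 18 + 18 \left(-127\right) = 18 - 2286 = -2268$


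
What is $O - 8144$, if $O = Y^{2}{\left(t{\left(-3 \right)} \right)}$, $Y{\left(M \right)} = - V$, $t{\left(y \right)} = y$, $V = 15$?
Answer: $-7919$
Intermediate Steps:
$Y{\left(M \right)} = -15$ ($Y{\left(M \right)} = \left(-1\right) 15 = -15$)
$O = 225$ ($O = \left(-15\right)^{2} = 225$)
$O - 8144 = 225 - 8144 = -7919$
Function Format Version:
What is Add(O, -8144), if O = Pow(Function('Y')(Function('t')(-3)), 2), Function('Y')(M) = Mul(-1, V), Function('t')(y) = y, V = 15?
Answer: -7919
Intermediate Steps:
Function('Y')(M) = -15 (Function('Y')(M) = Mul(-1, 15) = -15)
O = 225 (O = Pow(-15, 2) = 225)
Add(O, -8144) = Add(225, -8144) = -7919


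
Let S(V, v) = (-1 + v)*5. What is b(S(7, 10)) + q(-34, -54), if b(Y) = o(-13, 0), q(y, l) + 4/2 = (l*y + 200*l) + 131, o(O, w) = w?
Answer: -8835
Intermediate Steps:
S(V, v) = -5 + 5*v
q(y, l) = 129 + 200*l + l*y (q(y, l) = -2 + ((l*y + 200*l) + 131) = -2 + ((200*l + l*y) + 131) = -2 + (131 + 200*l + l*y) = 129 + 200*l + l*y)
b(Y) = 0
b(S(7, 10)) + q(-34, -54) = 0 + (129 + 200*(-54) - 54*(-34)) = 0 + (129 - 10800 + 1836) = 0 - 8835 = -8835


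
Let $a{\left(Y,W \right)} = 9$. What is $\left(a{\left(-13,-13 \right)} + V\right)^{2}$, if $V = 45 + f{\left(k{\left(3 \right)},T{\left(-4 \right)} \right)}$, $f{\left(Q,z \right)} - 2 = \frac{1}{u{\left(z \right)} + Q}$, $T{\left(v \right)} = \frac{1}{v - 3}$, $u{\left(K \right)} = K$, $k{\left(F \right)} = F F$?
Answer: $\frac{12103441}{3844} \approx 3148.7$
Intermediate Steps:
$k{\left(F \right)} = F^{2}$
$T{\left(v \right)} = \frac{1}{-3 + v}$
$f{\left(Q,z \right)} = 2 + \frac{1}{Q + z}$ ($f{\left(Q,z \right)} = 2 + \frac{1}{z + Q} = 2 + \frac{1}{Q + z}$)
$V = \frac{2921}{62}$ ($V = 45 + \frac{1 + 2 \cdot 3^{2} + \frac{2}{-3 - 4}}{3^{2} + \frac{1}{-3 - 4}} = 45 + \frac{1 + 2 \cdot 9 + \frac{2}{-7}}{9 + \frac{1}{-7}} = 45 + \frac{1 + 18 + 2 \left(- \frac{1}{7}\right)}{9 - \frac{1}{7}} = 45 + \frac{1 + 18 - \frac{2}{7}}{\frac{62}{7}} = 45 + \frac{7}{62} \cdot \frac{131}{7} = 45 + \frac{131}{62} = \frac{2921}{62} \approx 47.113$)
$\left(a{\left(-13,-13 \right)} + V\right)^{2} = \left(9 + \frac{2921}{62}\right)^{2} = \left(\frac{3479}{62}\right)^{2} = \frac{12103441}{3844}$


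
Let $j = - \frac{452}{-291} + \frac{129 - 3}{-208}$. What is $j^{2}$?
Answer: $\frac{822255625}{915909696} \approx 0.89775$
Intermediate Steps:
$j = \frac{28675}{30264}$ ($j = \left(-452\right) \left(- \frac{1}{291}\right) + 126 \left(- \frac{1}{208}\right) = \frac{452}{291} - \frac{63}{104} = \frac{28675}{30264} \approx 0.9475$)
$j^{2} = \left(\frac{28675}{30264}\right)^{2} = \frac{822255625}{915909696}$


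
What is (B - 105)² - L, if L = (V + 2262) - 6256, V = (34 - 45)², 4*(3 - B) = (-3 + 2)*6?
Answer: 55893/4 ≈ 13973.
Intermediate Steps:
B = 9/2 (B = 3 - (-3 + 2)*6/4 = 3 - (-1)*6/4 = 3 - ¼*(-6) = 3 + 3/2 = 9/2 ≈ 4.5000)
V = 121 (V = (-11)² = 121)
L = -3873 (L = (121 + 2262) - 6256 = 2383 - 6256 = -3873)
(B - 105)² - L = (9/2 - 105)² - 1*(-3873) = (-201/2)² + 3873 = 40401/4 + 3873 = 55893/4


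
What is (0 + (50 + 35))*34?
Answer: 2890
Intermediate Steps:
(0 + (50 + 35))*34 = (0 + 85)*34 = 85*34 = 2890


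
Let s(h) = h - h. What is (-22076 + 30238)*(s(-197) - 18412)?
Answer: -150278744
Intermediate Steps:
s(h) = 0
(-22076 + 30238)*(s(-197) - 18412) = (-22076 + 30238)*(0 - 18412) = 8162*(-18412) = -150278744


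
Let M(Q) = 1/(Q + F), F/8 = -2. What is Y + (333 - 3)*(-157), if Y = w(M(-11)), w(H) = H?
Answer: -1398871/27 ≈ -51810.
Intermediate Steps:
F = -16 (F = 8*(-2) = -16)
M(Q) = 1/(-16 + Q) (M(Q) = 1/(Q - 16) = 1/(-16 + Q))
Y = -1/27 (Y = 1/(-16 - 11) = 1/(-27) = -1/27 ≈ -0.037037)
Y + (333 - 3)*(-157) = -1/27 + (333 - 3)*(-157) = -1/27 + 330*(-157) = -1/27 - 51810 = -1398871/27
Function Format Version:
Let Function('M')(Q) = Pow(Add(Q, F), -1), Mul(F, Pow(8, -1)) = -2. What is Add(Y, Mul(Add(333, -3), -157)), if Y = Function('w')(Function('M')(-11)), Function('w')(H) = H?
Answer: Rational(-1398871, 27) ≈ -51810.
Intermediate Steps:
F = -16 (F = Mul(8, -2) = -16)
Function('M')(Q) = Pow(Add(-16, Q), -1) (Function('M')(Q) = Pow(Add(Q, -16), -1) = Pow(Add(-16, Q), -1))
Y = Rational(-1, 27) (Y = Pow(Add(-16, -11), -1) = Pow(-27, -1) = Rational(-1, 27) ≈ -0.037037)
Add(Y, Mul(Add(333, -3), -157)) = Add(Rational(-1, 27), Mul(Add(333, -3), -157)) = Add(Rational(-1, 27), Mul(330, -157)) = Add(Rational(-1, 27), -51810) = Rational(-1398871, 27)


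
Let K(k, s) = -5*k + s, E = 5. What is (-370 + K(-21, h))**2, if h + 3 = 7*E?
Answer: 54289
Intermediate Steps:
h = 32 (h = -3 + 7*5 = -3 + 35 = 32)
K(k, s) = s - 5*k
(-370 + K(-21, h))**2 = (-370 + (32 - 5*(-21)))**2 = (-370 + (32 + 105))**2 = (-370 + 137)**2 = (-233)**2 = 54289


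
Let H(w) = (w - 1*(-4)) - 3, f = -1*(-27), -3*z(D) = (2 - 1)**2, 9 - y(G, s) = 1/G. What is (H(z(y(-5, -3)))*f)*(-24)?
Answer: -432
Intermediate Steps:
y(G, s) = 9 - 1/G
z(D) = -1/3 (z(D) = -(2 - 1)**2/3 = -1/3*1**2 = -1/3*1 = -1/3)
f = 27
H(w) = 1 + w (H(w) = (w + 4) - 3 = (4 + w) - 3 = 1 + w)
(H(z(y(-5, -3)))*f)*(-24) = ((1 - 1/3)*27)*(-24) = ((2/3)*27)*(-24) = 18*(-24) = -432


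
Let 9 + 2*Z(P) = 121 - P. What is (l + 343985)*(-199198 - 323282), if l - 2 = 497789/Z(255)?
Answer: -25180695276240/143 ≈ -1.7609e+11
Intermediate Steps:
Z(P) = 56 - P/2 (Z(P) = -9/2 + (121 - P)/2 = -9/2 + (121/2 - P/2) = 56 - P/2)
l = -995292/143 (l = 2 + 497789/(56 - 1/2*255) = 2 + 497789/(56 - 255/2) = 2 + 497789/(-143/2) = 2 + 497789*(-2/143) = 2 - 995578/143 = -995292/143 ≈ -6960.1)
(l + 343985)*(-199198 - 323282) = (-995292/143 + 343985)*(-199198 - 323282) = (48194563/143)*(-522480) = -25180695276240/143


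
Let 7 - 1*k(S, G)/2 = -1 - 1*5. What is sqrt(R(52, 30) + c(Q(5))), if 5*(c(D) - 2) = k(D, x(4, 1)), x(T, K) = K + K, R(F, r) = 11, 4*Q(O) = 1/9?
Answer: sqrt(455)/5 ≈ 4.2661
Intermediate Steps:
Q(O) = 1/36 (Q(O) = (1/4)/9 = (1/4)*(1/9) = 1/36)
x(T, K) = 2*K
k(S, G) = 26 (k(S, G) = 14 - 2*(-1 - 1*5) = 14 - 2*(-1 - 5) = 14 - 2*(-6) = 14 + 12 = 26)
c(D) = 36/5 (c(D) = 2 + (1/5)*26 = 2 + 26/5 = 36/5)
sqrt(R(52, 30) + c(Q(5))) = sqrt(11 + 36/5) = sqrt(91/5) = sqrt(455)/5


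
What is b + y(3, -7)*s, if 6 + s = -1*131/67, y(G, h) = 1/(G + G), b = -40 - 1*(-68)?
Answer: 10723/402 ≈ 26.674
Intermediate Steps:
b = 28 (b = -40 + 68 = 28)
y(G, h) = 1/(2*G)
s = -533/67 (s = -6 - 1*131/67 = -6 - 131*1/67 = -6 - 131/67 = -533/67 ≈ -7.9552)
b + y(3, -7)*s = 28 + ((½)/3)*(-533/67) = 28 + ((½)*(⅓))*(-533/67) = 28 + (⅙)*(-533/67) = 28 - 533/402 = 10723/402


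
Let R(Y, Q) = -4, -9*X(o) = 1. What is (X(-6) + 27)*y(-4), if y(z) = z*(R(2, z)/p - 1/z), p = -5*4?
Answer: -242/5 ≈ -48.400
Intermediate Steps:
X(o) = -1/9 (X(o) = -1/9*1 = -1/9)
p = -20
y(z) = z*(1/5 - 1/z) (y(z) = z*(-4/(-20) - 1/z) = z*(-4*(-1/20) - 1/z) = z*(1/5 - 1/z))
(X(-6) + 27)*y(-4) = (-1/9 + 27)*(-1 + (1/5)*(-4)) = 242*(-1 - 4/5)/9 = (242/9)*(-9/5) = -242/5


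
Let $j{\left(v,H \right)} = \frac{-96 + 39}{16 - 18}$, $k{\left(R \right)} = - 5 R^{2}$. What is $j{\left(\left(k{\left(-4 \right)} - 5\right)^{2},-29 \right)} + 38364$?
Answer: $\frac{76785}{2} \approx 38393.0$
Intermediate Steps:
$j{\left(v,H \right)} = \frac{57}{2}$ ($j{\left(v,H \right)} = - \frac{57}{-2} = \left(-57\right) \left(- \frac{1}{2}\right) = \frac{57}{2}$)
$j{\left(\left(k{\left(-4 \right)} - 5\right)^{2},-29 \right)} + 38364 = \frac{57}{2} + 38364 = \frac{76785}{2}$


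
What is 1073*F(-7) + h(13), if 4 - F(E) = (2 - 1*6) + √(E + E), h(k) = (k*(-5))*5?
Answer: 8259 - 1073*I*√14 ≈ 8259.0 - 4014.8*I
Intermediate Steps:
h(k) = -25*k (h(k) = -5*k*5 = -25*k)
F(E) = 8 - √2*√E (F(E) = 4 - ((2 - 1*6) + √(E + E)) = 4 - ((2 - 6) + √(2*E)) = 4 - (-4 + √2*√E) = 4 + (4 - √2*√E) = 8 - √2*√E)
1073*F(-7) + h(13) = 1073*(8 - √2*√(-7)) - 25*13 = 1073*(8 - √2*I*√7) - 325 = 1073*(8 - I*√14) - 325 = (8584 - 1073*I*√14) - 325 = 8259 - 1073*I*√14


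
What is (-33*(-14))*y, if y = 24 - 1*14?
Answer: 4620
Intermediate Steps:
y = 10 (y = 24 - 14 = 10)
(-33*(-14))*y = -33*(-14)*10 = 462*10 = 4620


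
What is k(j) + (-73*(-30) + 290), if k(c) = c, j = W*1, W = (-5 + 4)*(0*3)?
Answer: 2480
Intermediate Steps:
W = 0 (W = -1*0 = 0)
j = 0 (j = 0*1 = 0)
k(j) + (-73*(-30) + 290) = 0 + (-73*(-30) + 290) = 0 + (2190 + 290) = 0 + 2480 = 2480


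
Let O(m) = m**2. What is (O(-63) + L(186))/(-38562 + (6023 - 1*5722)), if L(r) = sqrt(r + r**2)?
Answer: -3969/38261 - sqrt(34782)/38261 ≈ -0.10861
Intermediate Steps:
(O(-63) + L(186))/(-38562 + (6023 - 1*5722)) = ((-63)**2 + sqrt(186*(1 + 186)))/(-38562 + (6023 - 1*5722)) = (3969 + sqrt(186*187))/(-38562 + (6023 - 5722)) = (3969 + sqrt(34782))/(-38562 + 301) = (3969 + sqrt(34782))/(-38261) = (3969 + sqrt(34782))*(-1/38261) = -3969/38261 - sqrt(34782)/38261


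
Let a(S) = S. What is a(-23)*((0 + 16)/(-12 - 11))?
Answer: 16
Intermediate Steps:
a(-23)*((0 + 16)/(-12 - 11)) = -23*(0 + 16)/(-12 - 11) = -368/(-23) = -368*(-1)/23 = -23*(-16/23) = 16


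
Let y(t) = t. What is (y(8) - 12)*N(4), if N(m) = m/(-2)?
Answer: 8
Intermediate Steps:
N(m) = -m/2 (N(m) = m*(-½) = -m/2)
(y(8) - 12)*N(4) = (8 - 12)*(-½*4) = -4*(-2) = 8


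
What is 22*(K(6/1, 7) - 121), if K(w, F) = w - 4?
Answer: -2618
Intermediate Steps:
K(w, F) = -4 + w
22*(K(6/1, 7) - 121) = 22*((-4 + 6/1) - 121) = 22*((-4 + 6*1) - 121) = 22*((-4 + 6) - 121) = 22*(2 - 121) = 22*(-119) = -2618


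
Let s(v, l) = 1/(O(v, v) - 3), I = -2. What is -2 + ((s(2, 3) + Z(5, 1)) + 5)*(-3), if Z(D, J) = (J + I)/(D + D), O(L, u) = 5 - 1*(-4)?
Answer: -86/5 ≈ -17.200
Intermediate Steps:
O(L, u) = 9 (O(L, u) = 5 + 4 = 9)
s(v, l) = 1/6 (s(v, l) = 1/(9 - 3) = 1/6)
Z(D, J) = (-2 + J)/(2*D) (Z(D, J) = (J - 2)/(D + D) = (-2 + J)/((2*D)) = (-2 + J)*(1/(2*D)) = (-2 + J)/(2*D))
-2 + ((s(2, 3) + Z(5, 1)) + 5)*(-3) = -2 + ((1/6 + (1/2)*(-2 + 1)/5) + 5)*(-3) = -2 + ((1/6 + (1/2)*(1/5)*(-1)) + 5)*(-3) = -2 + ((1/6 - 1/10) + 5)*(-3) = -2 + (1/15 + 5)*(-3) = -2 + (76/15)*(-3) = -2 - 76/5 = -86/5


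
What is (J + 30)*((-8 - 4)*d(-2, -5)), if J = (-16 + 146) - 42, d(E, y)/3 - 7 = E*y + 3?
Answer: -84960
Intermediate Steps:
d(E, y) = 30 + 3*E*y (d(E, y) = 21 + 3*(E*y + 3) = 21 + 3*(3 + E*y) = 21 + (9 + 3*E*y) = 30 + 3*E*y)
J = 88 (J = 130 - 42 = 88)
(J + 30)*((-8 - 4)*d(-2, -5)) = (88 + 30)*((-8 - 4)*(30 + 3*(-2)*(-5))) = 118*(-12*(30 + 30)) = 118*(-12*60) = 118*(-720) = -84960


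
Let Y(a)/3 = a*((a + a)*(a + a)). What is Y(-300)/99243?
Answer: -36000000/11027 ≈ -3264.7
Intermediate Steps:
Y(a) = 12*a**3 (Y(a) = 3*(a*((a + a)*(a + a))) = 3*(a*((2*a)*(2*a))) = 3*(a*(4*a**2)) = 3*(4*a**3) = 12*a**3)
Y(-300)/99243 = (12*(-300)**3)/99243 = (12*(-27000000))*(1/99243) = -324000000*1/99243 = -36000000/11027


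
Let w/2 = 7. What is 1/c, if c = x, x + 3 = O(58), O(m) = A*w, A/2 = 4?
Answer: 1/109 ≈ 0.0091743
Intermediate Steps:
A = 8 (A = 2*4 = 8)
w = 14 (w = 2*7 = 14)
O(m) = 112 (O(m) = 8*14 = 112)
x = 109 (x = -3 + 112 = 109)
c = 109
1/c = 1/109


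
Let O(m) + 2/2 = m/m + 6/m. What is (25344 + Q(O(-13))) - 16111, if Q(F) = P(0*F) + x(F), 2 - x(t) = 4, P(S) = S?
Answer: 9231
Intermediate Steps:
x(t) = -2 (x(t) = 2 - 1*4 = 2 - 4 = -2)
O(m) = 6/m (O(m) = -1 + (m/m + 6/m) = -1 + (1 + 6/m) = 6/m)
Q(F) = -2 (Q(F) = 0*F - 2 = 0 - 2 = -2)
(25344 + Q(O(-13))) - 16111 = (25344 - 2) - 16111 = 25342 - 16111 = 9231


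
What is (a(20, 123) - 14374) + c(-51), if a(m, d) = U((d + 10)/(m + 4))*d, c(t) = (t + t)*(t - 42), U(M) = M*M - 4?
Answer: -307711/192 ≈ -1602.7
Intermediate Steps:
U(M) = -4 + M² (U(M) = M² - 4 = -4 + M²)
c(t) = 2*t*(-42 + t) (c(t) = (2*t)*(-42 + t) = 2*t*(-42 + t))
a(m, d) = d*(-4 + (10 + d)²/(4 + m)²) (a(m, d) = (-4 + ((d + 10)/(m + 4))²)*d = (-4 + ((10 + d)/(4 + m))²)*d = (-4 + (10 + d)²/(4 + m)²)*d = d*(-4 + (10 + d)²/(4 + m)²))
(a(20, 123) - 14374) + c(-51) = ((-4*123 + 123*(10 + 123)²/(4 + 20)²) - 14374) + 2*(-51)*(-42 - 51) = ((-492 + 123*133²/24²) - 14374) + 2*(-51)*(-93) = ((-492 + 123*(1/576)*17689) - 14374) + 9486 = ((-492 + 725249/192) - 14374) + 9486 = (630785/192 - 14374) + 9486 = -2129023/192 + 9486 = -307711/192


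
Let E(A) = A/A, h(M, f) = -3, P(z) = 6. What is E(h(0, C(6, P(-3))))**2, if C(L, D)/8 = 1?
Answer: 1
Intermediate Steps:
C(L, D) = 8 (C(L, D) = 8*1 = 8)
E(A) = 1
E(h(0, C(6, P(-3))))**2 = 1**2 = 1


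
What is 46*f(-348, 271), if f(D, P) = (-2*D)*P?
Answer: 8676336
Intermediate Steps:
f(D, P) = -2*D*P
46*f(-348, 271) = 46*(-2*(-348)*271) = 46*188616 = 8676336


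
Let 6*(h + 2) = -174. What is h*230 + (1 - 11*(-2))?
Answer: -7107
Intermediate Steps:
h = -31 (h = -2 + (⅙)*(-174) = -2 - 29 = -31)
h*230 + (1 - 11*(-2)) = -31*230 + (1 - 11*(-2)) = -7130 + (1 + 22) = -7130 + 23 = -7107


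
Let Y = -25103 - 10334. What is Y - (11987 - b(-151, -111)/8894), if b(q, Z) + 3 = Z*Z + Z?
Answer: -421776849/8894 ≈ -47423.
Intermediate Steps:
b(q, Z) = -3 + Z + Z² (b(q, Z) = -3 + (Z*Z + Z) = -3 + (Z² + Z) = -3 + (Z + Z²) = -3 + Z + Z²)
Y = -35437
Y - (11987 - b(-151, -111)/8894) = -35437 - (11987 - (-3 - 111 + (-111)²)/8894) = -35437 - (11987 - (-3 - 111 + 12321)/8894) = -35437 - (11987 - 12207/8894) = -35437 - 1*106600171/8894 = -35437 - 106600171/8894 = -421776849/8894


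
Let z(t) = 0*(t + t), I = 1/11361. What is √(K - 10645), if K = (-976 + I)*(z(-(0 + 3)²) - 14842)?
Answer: 5*√74733626059449/11361 ≈ 3804.6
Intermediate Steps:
I = 1/11361 ≈ 8.8020e-5
z(t) = 0 (z(t) = 0*(2*t) = 0)
K = 164573068070/11361 (K = (-976 + 1/11361)*(0 - 14842) = -11088335/11361*(-14842) = 164573068070/11361 ≈ 1.4486e+7)
√(K - 10645) = √(164573068070/11361 - 10645) = √(164452130225/11361) = 5*√74733626059449/11361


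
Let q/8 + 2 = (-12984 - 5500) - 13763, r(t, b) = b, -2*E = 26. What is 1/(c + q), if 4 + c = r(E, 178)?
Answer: -1/257818 ≈ -3.8787e-6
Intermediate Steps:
E = -13 (E = -½*26 = -13)
c = 174 (c = -4 + 178 = 174)
q = -257992 (q = -16 + 8*((-12984 - 5500) - 13763) = -16 + 8*(-18484 - 13763) = -16 + 8*(-32247) = -16 - 257976 = -257992)
1/(c + q) = 1/(174 - 257992) = 1/(-257818) = -1/257818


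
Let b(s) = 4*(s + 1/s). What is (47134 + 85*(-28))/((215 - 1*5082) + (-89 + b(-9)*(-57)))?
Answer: -67131/4318 ≈ -15.547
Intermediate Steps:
b(s) = 4*s + 4/s
(47134 + 85*(-28))/((215 - 1*5082) + (-89 + b(-9)*(-57))) = (47134 + 85*(-28))/((215 - 1*5082) + (-89 + (4*(-9) + 4/(-9))*(-57))) = (47134 - 2380)/((215 - 5082) + (-89 + (-36 + 4*(-1/9))*(-57))) = 44754/(-4867 + (-89 + (-36 - 4/9)*(-57))) = 44754/(-4867 + (-89 - 328/9*(-57))) = 44754/(-4867 + (-89 + 6232/3)) = 44754/(-4867 + 5965/3) = 44754/(-8636/3) = 44754*(-3/8636) = -67131/4318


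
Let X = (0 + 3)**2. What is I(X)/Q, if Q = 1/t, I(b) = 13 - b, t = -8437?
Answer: -33748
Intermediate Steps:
X = 9 (X = 3**2 = 9)
Q = -1/8437 (Q = 1/(-8437) = -1/8437 ≈ -0.00011853)
I(X)/Q = (13 - 1*9)/(-1/8437) = (13 - 9)*(-8437) = 4*(-8437) = -33748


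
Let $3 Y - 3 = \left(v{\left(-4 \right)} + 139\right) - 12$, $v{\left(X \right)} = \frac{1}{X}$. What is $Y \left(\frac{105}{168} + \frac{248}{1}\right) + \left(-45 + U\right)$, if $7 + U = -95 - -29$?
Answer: $\frac{340321}{32} \approx 10635.0$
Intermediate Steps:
$U = -73$ ($U = -7 - 66 = -73$)
$Y = \frac{173}{4}$ ($Y = 1 + \frac{\left(\frac{1}{-4} + 139\right) - 12}{3} = 1 + \frac{\left(- \frac{1}{4} + 139\right) - 12}{3} = 1 + \frac{\frac{555}{4} - 12}{3} = 1 + \frac{1}{3} \cdot \frac{507}{4} = 1 + \frac{169}{4} = \frac{173}{4} \approx 43.25$)
$Y \left(\frac{105}{168} + \frac{248}{1}\right) + \left(-45 + U\right) = \frac{173 \left(\frac{105}{168} + \frac{248}{1}\right)}{4} - 118 = \frac{173 \left(105 \cdot \frac{1}{168} + 248 \cdot 1\right)}{4} - 118 = \frac{173 \left(\frac{5}{8} + 248\right)}{4} - 118 = \frac{173}{4} \cdot \frac{1989}{8} - 118 = \frac{344097}{32} - 118 = \frac{340321}{32}$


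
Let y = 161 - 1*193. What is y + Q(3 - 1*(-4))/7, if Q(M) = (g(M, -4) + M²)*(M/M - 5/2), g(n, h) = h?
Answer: -583/14 ≈ -41.643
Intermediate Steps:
y = -32 (y = 161 - 193 = -32)
Q(M) = 6 - 3*M²/2 (Q(M) = (-4 + M²)*(M/M - 5/2) = (-4 + M²)*(1 - 5*½) = (-4 + M²)*(1 - 5/2) = (-4 + M²)*(-3/2) = 6 - 3*M²/2)
y + Q(3 - 1*(-4))/7 = -32 + (6 - 3*(3 - 1*(-4))²/2)/7 = -32 + (6 - 3*(3 + 4)²/2)*(⅐) = -32 + (6 - 3/2*7²)*(⅐) = -32 + (6 - 3/2*49)*(⅐) = -32 + (6 - 147/2)*(⅐) = -32 - 135/2*⅐ = -32 - 135/14 = -583/14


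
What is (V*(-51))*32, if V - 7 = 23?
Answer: -48960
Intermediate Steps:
V = 30 (V = 7 + 23 = 30)
(V*(-51))*32 = (30*(-51))*32 = -1530*32 = -48960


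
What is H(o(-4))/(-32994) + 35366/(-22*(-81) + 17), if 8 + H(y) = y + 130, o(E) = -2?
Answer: 194441654/9892701 ≈ 19.655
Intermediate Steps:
H(y) = 122 + y (H(y) = -8 + (y + 130) = -8 + (130 + y) = 122 + y)
H(o(-4))/(-32994) + 35366/(-22*(-81) + 17) = (122 - 2)/(-32994) + 35366/(-22*(-81) + 17) = 120*(-1/32994) + 35366/(1782 + 17) = -20/5499 + 35366/1799 = 194441654/9892701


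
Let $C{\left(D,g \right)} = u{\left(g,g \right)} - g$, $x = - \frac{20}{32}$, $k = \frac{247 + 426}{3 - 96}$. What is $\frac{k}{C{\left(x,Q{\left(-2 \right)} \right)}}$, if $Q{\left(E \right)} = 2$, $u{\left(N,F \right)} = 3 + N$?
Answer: $- \frac{673}{279} \approx -2.4122$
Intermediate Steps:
$k = - \frac{673}{93}$ ($k = \frac{673}{-93} = 673 \left(- \frac{1}{93}\right) = - \frac{673}{93} \approx -7.2366$)
$x = - \frac{5}{8}$ ($x = \left(-20\right) \frac{1}{32} = - \frac{5}{8} \approx -0.625$)
$C{\left(D,g \right)} = 3$ ($C{\left(D,g \right)} = \left(3 + g\right) - g = 3$)
$\frac{k}{C{\left(x,Q{\left(-2 \right)} \right)}} = - \frac{673}{93 \cdot 3} = \left(- \frac{673}{93}\right) \frac{1}{3} = - \frac{673}{279}$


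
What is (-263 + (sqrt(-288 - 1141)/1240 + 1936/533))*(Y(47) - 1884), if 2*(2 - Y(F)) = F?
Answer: 526844073/1066 - 3811*I*sqrt(1429)/2480 ≈ 4.9423e+5 - 58.09*I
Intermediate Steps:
Y(F) = 2 - F/2
(-263 + (sqrt(-288 - 1141)/1240 + 1936/533))*(Y(47) - 1884) = (-263 + (sqrt(-288 - 1141)/1240 + 1936/533))*((2 - 1/2*47) - 1884) = (-263 + (sqrt(-1429)*(1/1240) + 1936*(1/533)))*((2 - 47/2) - 1884) = (-263 + ((I*sqrt(1429))*(1/1240) + 1936/533))*(-43/2 - 1884) = (-263 + (I*sqrt(1429)/1240 + 1936/533))*(-3811/2) = (-263 + (1936/533 + I*sqrt(1429)/1240))*(-3811/2) = (-138243/533 + I*sqrt(1429)/1240)*(-3811/2) = 526844073/1066 - 3811*I*sqrt(1429)/2480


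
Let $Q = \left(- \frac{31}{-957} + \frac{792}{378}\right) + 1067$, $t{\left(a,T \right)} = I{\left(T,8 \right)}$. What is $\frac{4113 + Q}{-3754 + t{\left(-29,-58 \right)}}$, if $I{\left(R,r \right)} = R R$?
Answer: $- \frac{11571691}{870870} \approx -13.288$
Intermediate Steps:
$I{\left(R,r \right)} = R^{2}$
$t{\left(a,T \right)} = T^{2}$
$Q = \frac{2387362}{2233}$ ($Q = \left(\left(-31\right) \left(- \frac{1}{957}\right) + 792 \cdot \frac{1}{378}\right) + 1067 = \left(\frac{31}{957} + \frac{44}{21}\right) + 1067 = \frac{4751}{2233} + 1067 = \frac{2387362}{2233} \approx 1069.1$)
$\frac{4113 + Q}{-3754 + t{\left(-29,-58 \right)}} = \frac{4113 + \frac{2387362}{2233}}{-3754 + \left(-58\right)^{2}} = \frac{11571691}{2233 \left(-3754 + 3364\right)} = \frac{11571691}{2233 \left(-390\right)} = \frac{11571691}{2233} \left(- \frac{1}{390}\right) = - \frac{11571691}{870870}$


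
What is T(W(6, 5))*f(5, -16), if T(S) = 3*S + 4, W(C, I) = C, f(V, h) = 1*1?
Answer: 22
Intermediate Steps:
f(V, h) = 1
T(S) = 4 + 3*S
T(W(6, 5))*f(5, -16) = (4 + 3*6)*1 = (4 + 18)*1 = 22*1 = 22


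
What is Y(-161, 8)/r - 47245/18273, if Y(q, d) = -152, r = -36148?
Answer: -426258691/165133101 ≈ -2.5813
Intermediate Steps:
Y(-161, 8)/r - 47245/18273 = -152/(-36148) - 47245/18273 = -152*(-1/36148) - 47245*1/18273 = 38/9037 - 47245/18273 = -426258691/165133101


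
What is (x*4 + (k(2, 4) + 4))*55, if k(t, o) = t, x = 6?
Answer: 1650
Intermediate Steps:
(x*4 + (k(2, 4) + 4))*55 = (6*4 + (2 + 4))*55 = (24 + 6)*55 = 30*55 = 1650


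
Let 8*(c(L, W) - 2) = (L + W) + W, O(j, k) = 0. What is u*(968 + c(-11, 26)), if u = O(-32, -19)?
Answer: 0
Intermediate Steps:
u = 0
c(L, W) = 2 + W/4 + L/8 (c(L, W) = 2 + ((L + W) + W)/8 = 2 + (L + 2*W)/8 = 2 + (W/4 + L/8) = 2 + W/4 + L/8)
u*(968 + c(-11, 26)) = 0*(968 + (2 + (¼)*26 + (⅛)*(-11))) = 0*(968 + (2 + 13/2 - 11/8)) = 0*(968 + 57/8) = 0*(7801/8) = 0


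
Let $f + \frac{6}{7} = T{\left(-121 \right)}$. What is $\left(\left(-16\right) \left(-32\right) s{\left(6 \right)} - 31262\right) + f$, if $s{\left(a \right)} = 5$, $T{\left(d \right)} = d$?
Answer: $- \frac{201767}{7} \approx -28824.0$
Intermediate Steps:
$f = - \frac{853}{7}$ ($f = - \frac{6}{7} - 121 = - \frac{853}{7} \approx -121.86$)
$\left(\left(-16\right) \left(-32\right) s{\left(6 \right)} - 31262\right) + f = \left(\left(-16\right) \left(-32\right) 5 - 31262\right) - \frac{853}{7} = \left(512 \cdot 5 - 31262\right) - \frac{853}{7} = \left(2560 - 31262\right) - \frac{853}{7} = -28702 - \frac{853}{7} = - \frac{201767}{7}$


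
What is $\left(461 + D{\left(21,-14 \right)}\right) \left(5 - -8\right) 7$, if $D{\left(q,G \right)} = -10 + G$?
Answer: $39767$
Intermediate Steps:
$\left(461 + D{\left(21,-14 \right)}\right) \left(5 - -8\right) 7 = \left(461 - 24\right) \left(5 - -8\right) 7 = \left(461 - 24\right) \left(5 + 8\right) 7 = 437 \cdot 13 \cdot 7 = 437 \cdot 91 = 39767$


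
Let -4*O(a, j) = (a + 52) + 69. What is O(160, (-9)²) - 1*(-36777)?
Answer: 146827/4 ≈ 36707.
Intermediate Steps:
O(a, j) = -121/4 - a/4 (O(a, j) = -((a + 52) + 69)/4 = -((52 + a) + 69)/4 = -(121 + a)/4 = -121/4 - a/4)
O(160, (-9)²) - 1*(-36777) = (-121/4 - ¼*160) - 1*(-36777) = (-121/4 - 40) + 36777 = -281/4 + 36777 = 146827/4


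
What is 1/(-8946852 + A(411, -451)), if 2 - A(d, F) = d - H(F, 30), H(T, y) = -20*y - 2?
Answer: -1/8947863 ≈ -1.1176e-7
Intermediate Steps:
H(T, y) = -2 - 20*y
A(d, F) = -600 - d (A(d, F) = 2 - (d - (-2 - 20*30)) = 2 - (d - (-2 - 600)) = 2 - (d - 1*(-602)) = 2 - (d + 602) = 2 - (602 + d) = 2 + (-602 - d) = -600 - d)
1/(-8946852 + A(411, -451)) = 1/(-8946852 + (-600 - 1*411)) = 1/(-8946852 + (-600 - 411)) = 1/(-8946852 - 1011) = 1/(-8947863) = -1/8947863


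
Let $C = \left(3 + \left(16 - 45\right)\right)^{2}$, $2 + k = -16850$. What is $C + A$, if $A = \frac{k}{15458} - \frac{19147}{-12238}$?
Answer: $\frac{63986021127}{94587502} \approx 676.47$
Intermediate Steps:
$k = -16852$ ($k = -2 - 16850 = -16852$)
$C = 676$ ($C = \left(3 + \left(16 - 45\right)\right)^{2} = \left(3 - 29\right)^{2} = \left(-26\right)^{2} = 676$)
$A = \frac{44869775}{94587502}$ ($A = - \frac{16852}{15458} - \frac{19147}{-12238} = \left(-16852\right) \frac{1}{15458} - - \frac{19147}{12238} = - \frac{8426}{7729} + \frac{19147}{12238} = \frac{44869775}{94587502} \approx 0.47437$)
$C + A = 676 + \frac{44869775}{94587502} = \frac{63986021127}{94587502}$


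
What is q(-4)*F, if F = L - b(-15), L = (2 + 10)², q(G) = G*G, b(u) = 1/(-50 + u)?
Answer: 149776/65 ≈ 2304.2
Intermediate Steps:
q(G) = G²
L = 144 (L = 12² = 144)
F = 9361/65 (F = 144 - 1/(-50 - 15) = 144 - 1/(-65) = 144 - 1*(-1/65) = 144 + 1/65 = 9361/65 ≈ 144.02)
q(-4)*F = (-4)²*(9361/65) = 16*(9361/65) = 149776/65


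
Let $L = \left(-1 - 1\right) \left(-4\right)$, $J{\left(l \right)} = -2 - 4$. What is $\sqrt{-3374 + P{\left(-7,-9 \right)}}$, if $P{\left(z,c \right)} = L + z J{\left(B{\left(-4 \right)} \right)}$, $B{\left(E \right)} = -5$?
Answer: $2 i \sqrt{831} \approx 57.654 i$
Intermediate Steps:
$J{\left(l \right)} = -6$ ($J{\left(l \right)} = -2 - 4 = -6$)
$L = 8$ ($L = \left(-2\right) \left(-4\right) = 8$)
$P{\left(z,c \right)} = 8 - 6 z$ ($P{\left(z,c \right)} = 8 + z \left(-6\right) = 8 - 6 z$)
$\sqrt{-3374 + P{\left(-7,-9 \right)}} = \sqrt{-3374 + \left(8 - -42\right)} = \sqrt{-3374 + \left(8 + 42\right)} = \sqrt{-3374 + 50} = \sqrt{-3324} = 2 i \sqrt{831}$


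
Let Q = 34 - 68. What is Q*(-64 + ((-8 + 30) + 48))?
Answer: -204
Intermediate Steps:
Q = -34
Q*(-64 + ((-8 + 30) + 48)) = -34*(-64 + ((-8 + 30) + 48)) = -34*(-64 + (22 + 48)) = -34*(-64 + 70) = -34*6 = -204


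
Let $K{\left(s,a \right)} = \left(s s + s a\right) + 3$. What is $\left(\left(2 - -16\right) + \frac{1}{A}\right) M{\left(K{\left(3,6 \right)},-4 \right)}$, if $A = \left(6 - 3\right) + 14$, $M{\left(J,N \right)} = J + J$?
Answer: $\frac{18420}{17} \approx 1083.5$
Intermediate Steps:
$K{\left(s,a \right)} = 3 + s^{2} + a s$ ($K{\left(s,a \right)} = \left(s^{2} + a s\right) + 3 = 3 + s^{2} + a s$)
$M{\left(J,N \right)} = 2 J$
$A = 17$ ($A = 3 + 14 = 17$)
$\left(\left(2 - -16\right) + \frac{1}{A}\right) M{\left(K{\left(3,6 \right)},-4 \right)} = \left(\left(2 - -16\right) + \frac{1}{17}\right) 2 \left(3 + 3^{2} + 6 \cdot 3\right) = \left(\left(2 + 16\right) + \frac{1}{17}\right) 2 \left(3 + 9 + 18\right) = \left(18 + \frac{1}{17}\right) 2 \cdot 30 = \frac{307}{17} \cdot 60 = \frac{18420}{17}$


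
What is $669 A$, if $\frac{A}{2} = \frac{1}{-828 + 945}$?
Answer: $\frac{446}{39} \approx 11.436$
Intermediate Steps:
$A = \frac{2}{117}$ ($A = \frac{2}{-828 + 945} = \frac{2}{117} \approx 0.017094$)
$669 A = 669 \cdot \frac{2}{117} = \frac{446}{39}$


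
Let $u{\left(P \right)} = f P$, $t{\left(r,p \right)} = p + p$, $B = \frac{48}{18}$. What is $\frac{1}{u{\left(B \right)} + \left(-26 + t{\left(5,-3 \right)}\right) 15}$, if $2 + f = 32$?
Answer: $- \frac{1}{400} \approx -0.0025$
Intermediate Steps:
$f = 30$ ($f = -2 + 32 = 30$)
$B = \frac{8}{3}$ ($B = 48 \cdot \frac{1}{18} = \frac{8}{3} \approx 2.6667$)
$t{\left(r,p \right)} = 2 p$
$u{\left(P \right)} = 30 P$
$\frac{1}{u{\left(B \right)} + \left(-26 + t{\left(5,-3 \right)}\right) 15} = \frac{1}{30 \cdot \frac{8}{3} + \left(-26 + 2 \left(-3\right)\right) 15} = \frac{1}{80 + \left(-26 - 6\right) 15} = \frac{1}{80 - 480} = \frac{1}{-400} = - \frac{1}{400}$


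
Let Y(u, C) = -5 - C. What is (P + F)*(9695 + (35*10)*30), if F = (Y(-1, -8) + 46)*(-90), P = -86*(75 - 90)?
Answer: -63008400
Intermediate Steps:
P = 1290 (P = -86*(-15) = 1290)
F = -4410 (F = ((-5 - 1*(-8)) + 46)*(-90) = ((-5 + 8) + 46)*(-90) = (3 + 46)*(-90) = 49*(-90) = -4410)
(P + F)*(9695 + (35*10)*30) = (1290 - 4410)*(9695 + (35*10)*30) = -3120*(9695 + 350*30) = -3120*(9695 + 10500) = -3120*20195 = -63008400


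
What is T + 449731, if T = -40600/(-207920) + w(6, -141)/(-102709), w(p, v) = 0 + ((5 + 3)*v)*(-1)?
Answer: 240103106194533/533881382 ≈ 4.4973e+5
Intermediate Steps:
w(p, v) = -8*v (w(p, v) = 0 + (8*v)*(-1) = 0 - 8*v = -8*v)
T = 98386291/533881382 (T = -40600/(-207920) - 8*(-141)/(-102709) = -40600*(-1/207920) + 1128*(-1/102709) = 1015/5198 - 1128/102709 = 98386291/533881382 ≈ 0.18428)
T + 449731 = 98386291/533881382 + 449731 = 240103106194533/533881382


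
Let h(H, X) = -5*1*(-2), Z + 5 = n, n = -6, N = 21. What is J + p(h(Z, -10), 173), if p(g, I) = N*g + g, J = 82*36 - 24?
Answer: 3148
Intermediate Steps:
Z = -11 (Z = -5 - 6 = -11)
h(H, X) = 10 (h(H, X) = -5*(-2) = 10)
J = 2928 (J = 2952 - 24 = 2928)
p(g, I) = 22*g (p(g, I) = 21*g + g = 22*g)
J + p(h(Z, -10), 173) = 2928 + 22*10 = 2928 + 220 = 3148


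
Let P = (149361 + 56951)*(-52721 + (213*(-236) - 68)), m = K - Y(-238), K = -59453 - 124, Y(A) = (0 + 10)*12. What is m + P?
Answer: -21261955481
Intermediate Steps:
Y(A) = 120 (Y(A) = 10*12 = 120)
K = -59577
m = -59697 (m = -59577 - 1*120 = -59577 - 120 = -59697)
P = -21261895784 (P = 206312*(-52721 + (-50268 - 68)) = 206312*(-52721 - 50336) = 206312*(-103057) = -21261895784)
m + P = -59697 - 21261895784 = -21261955481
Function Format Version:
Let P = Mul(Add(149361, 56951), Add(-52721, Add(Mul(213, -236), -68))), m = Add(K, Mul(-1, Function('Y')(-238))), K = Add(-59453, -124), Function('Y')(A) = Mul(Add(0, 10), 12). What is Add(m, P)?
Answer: -21261955481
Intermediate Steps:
Function('Y')(A) = 120 (Function('Y')(A) = Mul(10, 12) = 120)
K = -59577
m = -59697 (m = Add(-59577, Mul(-1, 120)) = Add(-59577, -120) = -59697)
P = -21261895784 (P = Mul(206312, Add(-52721, Add(-50268, -68))) = Mul(206312, Add(-52721, -50336)) = Mul(206312, -103057) = -21261895784)
Add(m, P) = Add(-59697, -21261895784) = -21261955481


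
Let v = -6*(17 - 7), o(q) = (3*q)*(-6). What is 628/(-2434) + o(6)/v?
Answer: 9383/6085 ≈ 1.5420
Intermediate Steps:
o(q) = -18*q
v = -60 (v = -6*10 = -60)
628/(-2434) + o(6)/v = 628/(-2434) - 18*6/(-60) = 628*(-1/2434) - 108*(-1/60) = -314/1217 + 9/5 = 9383/6085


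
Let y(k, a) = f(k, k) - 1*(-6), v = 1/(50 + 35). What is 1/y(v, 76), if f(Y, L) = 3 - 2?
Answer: ⅐ ≈ 0.14286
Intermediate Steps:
f(Y, L) = 1
v = 1/85 ≈ 0.011765
y(k, a) = 7 (y(k, a) = 1 - 1*(-6) = 1 + 6 = 7)
1/y(v, 76) = 1/7 = ⅐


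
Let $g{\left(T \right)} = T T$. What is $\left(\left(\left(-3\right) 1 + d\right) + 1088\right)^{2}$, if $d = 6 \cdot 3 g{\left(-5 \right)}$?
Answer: $2356225$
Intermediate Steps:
$g{\left(T \right)} = T^{2}$
$d = 450$ ($d = 6 \cdot 3 \left(-5\right)^{2} = 18 \cdot 25 = 450$)
$\left(\left(\left(-3\right) 1 + d\right) + 1088\right)^{2} = \left(\left(\left(-3\right) 1 + 450\right) + 1088\right)^{2} = \left(\left(-3 + 450\right) + 1088\right)^{2} = \left(447 + 1088\right)^{2} = 1535^{2} = 2356225$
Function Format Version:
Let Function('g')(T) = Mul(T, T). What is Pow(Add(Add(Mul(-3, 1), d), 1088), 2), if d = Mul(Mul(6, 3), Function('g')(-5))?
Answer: 2356225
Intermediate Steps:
Function('g')(T) = Pow(T, 2)
d = 450 (d = Mul(Mul(6, 3), Pow(-5, 2)) = Mul(18, 25) = 450)
Pow(Add(Add(Mul(-3, 1), d), 1088), 2) = Pow(Add(Add(Mul(-3, 1), 450), 1088), 2) = Pow(Add(Add(-3, 450), 1088), 2) = Pow(Add(447, 1088), 2) = Pow(1535, 2) = 2356225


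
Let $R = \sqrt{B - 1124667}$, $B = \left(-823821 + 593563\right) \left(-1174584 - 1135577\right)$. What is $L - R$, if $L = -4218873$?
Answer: $-4218873 - \sqrt{531931926871} \approx -4.9482 \cdot 10^{6}$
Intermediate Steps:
$B = 531933051538$ ($B = \left(-230258\right) \left(-2310161\right) = 531933051538$)
$R = \sqrt{531931926871}$ ($R = \sqrt{531933051538 - 1124667} = \sqrt{531931926871} \approx 7.2934 \cdot 10^{5}$)
$L - R = -4218873 - \sqrt{531931926871}$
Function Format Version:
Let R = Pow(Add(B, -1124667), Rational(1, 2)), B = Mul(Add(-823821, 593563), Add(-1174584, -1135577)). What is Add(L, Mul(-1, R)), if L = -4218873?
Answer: Add(-4218873, Mul(-1, Pow(531931926871, Rational(1, 2)))) ≈ -4.9482e+6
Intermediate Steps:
B = 531933051538 (B = Mul(-230258, -2310161) = 531933051538)
R = Pow(531931926871, Rational(1, 2)) (R = Pow(Add(531933051538, -1124667), Rational(1, 2)) = Pow(531931926871, Rational(1, 2)) ≈ 7.2934e+5)
Add(L, Mul(-1, R)) = Add(-4218873, Mul(-1, Pow(531931926871, Rational(1, 2))))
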